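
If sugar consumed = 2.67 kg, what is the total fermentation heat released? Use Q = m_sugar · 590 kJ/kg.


Q = 2.67 · 590

1575.3000 kJ


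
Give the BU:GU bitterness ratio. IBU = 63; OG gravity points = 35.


BU:GU = IBU / OG_points
BU:GU = 63 / 35

1.8000


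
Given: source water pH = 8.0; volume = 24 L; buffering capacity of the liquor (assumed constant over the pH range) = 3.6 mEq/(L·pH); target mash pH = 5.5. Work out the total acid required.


acid = buffering capacity · (pH_source − pH_target) · V
acid = 3.6 · (8.0 − 5.5) · 24

216.0000 mEq


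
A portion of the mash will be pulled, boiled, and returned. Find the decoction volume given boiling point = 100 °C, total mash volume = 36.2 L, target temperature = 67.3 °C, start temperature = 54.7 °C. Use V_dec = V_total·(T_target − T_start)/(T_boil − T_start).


V_dec = 36.2·(67.3 − 54.7)/(100 − 54.7)

10.0689 L


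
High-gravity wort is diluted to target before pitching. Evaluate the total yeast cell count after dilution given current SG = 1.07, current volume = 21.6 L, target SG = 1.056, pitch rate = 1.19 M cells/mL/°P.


V_w = V·((SG_c−1)/(SG_t−1)−1);  °P = 259 − 259/SG_t;  cells = rate·(V+V_w)·°P
V_w = 21.6·((1.07−1)/(1.056−1)−1) = 5.4000
V_final = 21.6 + 5.4000 = 27.0000
°P = 259 − 259/1.056 = 13.7348
cells = 1.19·27.0000·13.7348

441.3007 billion cells


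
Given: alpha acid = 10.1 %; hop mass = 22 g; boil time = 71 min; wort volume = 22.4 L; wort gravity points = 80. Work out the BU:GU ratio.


U = 1.65·0.000125^(GP/1000)·(1−e^(−0.04t))/4.15;  IBU = (α/100)·m·U·1000/V;  BU:GU = IBU/GP
U = 1.65·0.000125^(80/1000)·(1−e^(−0.04·71))/4.15 = 0.1824
IBU = (10.1/100)·22·0.1824·1000/22.4 = 18.0942
BU:GU = 18.0942/80

0.2262


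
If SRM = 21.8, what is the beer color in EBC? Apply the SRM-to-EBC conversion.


EBC = SRM · 1.97
EBC = 21.8 · 1.97

42.9460 EBC


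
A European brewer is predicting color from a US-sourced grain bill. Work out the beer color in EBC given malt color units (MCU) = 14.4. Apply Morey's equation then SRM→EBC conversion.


SRM = 1.4922·MCU^0.6859;  EBC = SRM·1.97
SRM = 1.4922·14.4^0.6859 = 9.2971
EBC = 9.2971·1.97

18.3153 EBC


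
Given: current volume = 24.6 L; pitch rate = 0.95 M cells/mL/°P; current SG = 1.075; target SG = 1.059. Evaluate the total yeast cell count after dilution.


V_w = V·((SG_c−1)/(SG_t−1)−1);  °P = 259 − 259/SG_t;  cells = rate·(V+V_w)·°P
V_w = 24.6·((1.075−1)/(1.059−1)−1) = 6.6712
V_final = 24.6 + 6.6712 = 31.2712
°P = 259 − 259/1.059 = 14.4297
cells = 0.95·31.2712·14.4297

428.6707 billion cells


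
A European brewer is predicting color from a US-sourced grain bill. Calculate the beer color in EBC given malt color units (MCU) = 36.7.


SRM = 1.4922·MCU^0.6859;  EBC = SRM·1.97
SRM = 1.4922·36.7^0.6859 = 17.6617
EBC = 17.6617·1.97

34.7935 EBC


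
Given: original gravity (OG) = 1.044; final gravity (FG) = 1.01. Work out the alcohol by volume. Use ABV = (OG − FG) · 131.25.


ABV = (1.044 − 1.01) · 131.25

4.4625 % ABV


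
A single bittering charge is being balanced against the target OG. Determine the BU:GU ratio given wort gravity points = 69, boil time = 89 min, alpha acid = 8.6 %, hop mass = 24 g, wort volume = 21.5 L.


U = 1.65·0.000125^(GP/1000)·(1−e^(−0.04t))/4.15;  IBU = (α/100)·m·U·1000/V;  BU:GU = IBU/GP
U = 1.65·0.000125^(69/1000)·(1−e^(−0.04·89))/4.15 = 0.2078
IBU = (8.6/100)·24·0.2078·1000/21.5 = 19.9464
BU:GU = 19.9464/69

0.2891


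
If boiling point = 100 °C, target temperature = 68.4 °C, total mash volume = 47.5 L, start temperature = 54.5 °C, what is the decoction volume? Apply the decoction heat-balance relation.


V_dec = V_total·(T_target − T_start)/(T_boil − T_start)
V_dec = 47.5·(68.4 − 54.5)/(100 − 54.5)

14.5110 L


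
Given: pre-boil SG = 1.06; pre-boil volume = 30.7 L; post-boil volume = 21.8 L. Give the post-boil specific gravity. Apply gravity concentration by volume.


SG_post = 1 + (SG_pre − 1)·V_pre/V_post
pts_pre = (1.06 − 1)·1000 = 60.0000
pts_post = 60.0000·30.7/21.8 = 84.4954
SG_post = 1 + 84.4954/1000

1.0845


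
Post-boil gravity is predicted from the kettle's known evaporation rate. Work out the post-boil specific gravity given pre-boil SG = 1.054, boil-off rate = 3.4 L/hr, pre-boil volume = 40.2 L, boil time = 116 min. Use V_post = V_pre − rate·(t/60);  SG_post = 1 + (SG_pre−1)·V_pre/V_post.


V_post = 40.2 − 3.4·(116/60) = 33.6267
SG_post = 1 + (1.054 − 1)·40.2/33.6267

1.0646


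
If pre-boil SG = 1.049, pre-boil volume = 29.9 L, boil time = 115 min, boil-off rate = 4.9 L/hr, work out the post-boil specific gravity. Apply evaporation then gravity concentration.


V_post = V_pre − rate·(t/60);  SG_post = 1 + (SG_pre−1)·V_pre/V_post
V_post = 29.9 − 4.9·(115/60) = 20.5083
SG_post = 1 + (1.049 − 1)·29.9/20.5083

1.0714


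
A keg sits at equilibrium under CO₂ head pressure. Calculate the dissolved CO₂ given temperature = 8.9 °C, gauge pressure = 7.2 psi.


vols = (P + 14.695)·(0.01821 + 0.09011·e^(−0.04·T))
vols = (7.2 + 14.695)·(0.01821 + 0.09011·e^(−0.04·8.9))

1.7807 volumes


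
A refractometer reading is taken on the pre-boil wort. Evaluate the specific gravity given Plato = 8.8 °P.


SG = 259/(259 − P)
SG = 259/(259 − 8.8)

1.0352


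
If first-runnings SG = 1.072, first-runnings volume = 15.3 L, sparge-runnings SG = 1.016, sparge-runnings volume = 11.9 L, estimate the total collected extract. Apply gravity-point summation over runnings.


total = Σ (SG_i − 1)·1000·V_i
first = (1.072 − 1)·1000·15.3 = 1101.6000
sparge = (1.016 − 1)·1000·11.9 = 190.4000
total = 1101.6000 + 190.4000

1292.0000 gravity·L


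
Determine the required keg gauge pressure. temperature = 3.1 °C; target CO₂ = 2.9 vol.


psi = vols/(0.01821 + 0.09011·e^(−0.04·T)) − 14.695
psi = 2.9/(0.01821 + 0.09011·e^(−0.04·3.1)) − 14.695

14.9539 psi


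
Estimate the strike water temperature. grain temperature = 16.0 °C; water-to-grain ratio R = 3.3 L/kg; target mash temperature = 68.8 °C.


T_strike = (0.41/R)·(T_mash − T_grain) + T_mash
T_strike = (0.41/3.3)·(68.8 − 16.0) + 68.8

75.3600 °C


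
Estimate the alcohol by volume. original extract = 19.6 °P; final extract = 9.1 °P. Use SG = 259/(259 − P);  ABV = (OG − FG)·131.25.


OG = 259/(259 − 19.6) = 1.0819
FG = 259/(259 − 9.1) = 1.0364
ABV = (1.0819 − 1.0364)·131.25

5.9662 % ABV


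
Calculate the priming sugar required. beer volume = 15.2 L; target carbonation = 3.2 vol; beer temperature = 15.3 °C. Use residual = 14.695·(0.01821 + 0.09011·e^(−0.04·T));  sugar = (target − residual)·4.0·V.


residual = 14.695·(0.01821 + 0.09011·e^(−0.04·15.3)) = 0.9856
sugar = (3.2 − 0.9856)·4.0·15.2

134.6328 g


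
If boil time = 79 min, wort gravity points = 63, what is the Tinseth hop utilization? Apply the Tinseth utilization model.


U = 1.65·0.000125^(GP/1000) · (1 − e^(−0.04·t))/4.15
bigness = 1.65·0.000125^(63/1000) = 0.9367
boil_factor = (1 − e^(−0.04·79))/4.15 = 0.2307
U = 0.9367 · 0.2307

0.2161


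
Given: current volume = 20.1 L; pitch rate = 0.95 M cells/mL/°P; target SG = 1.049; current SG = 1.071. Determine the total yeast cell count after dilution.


V_w = V·((SG_c−1)/(SG_t−1)−1);  °P = 259 − 259/SG_t;  cells = rate·(V+V_w)·°P
V_w = 20.1·((1.071−1)/(1.049−1)−1) = 9.0245
V_final = 20.1 + 9.0245 = 29.1245
°P = 259 − 259/1.049 = 12.0982
cells = 0.95·29.1245·12.0982

334.7359 billion cells


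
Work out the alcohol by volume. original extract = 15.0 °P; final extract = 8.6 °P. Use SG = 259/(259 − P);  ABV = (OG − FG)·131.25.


OG = 259/(259 − 15.0) = 1.0615
FG = 259/(259 − 8.6) = 1.0343
ABV = (1.0615 − 1.0343)·131.25

3.5609 % ABV


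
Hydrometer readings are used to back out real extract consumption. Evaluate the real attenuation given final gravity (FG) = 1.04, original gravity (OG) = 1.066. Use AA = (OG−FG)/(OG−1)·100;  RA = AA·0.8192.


AA = (1.066 − 1.04)/(1.066 − 1)·100 = 39.3939
RA = 39.3939·0.8192

32.2715 %


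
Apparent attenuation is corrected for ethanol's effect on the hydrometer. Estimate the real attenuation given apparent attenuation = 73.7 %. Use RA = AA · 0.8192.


RA = 73.7 · 0.8192

60.3750 %


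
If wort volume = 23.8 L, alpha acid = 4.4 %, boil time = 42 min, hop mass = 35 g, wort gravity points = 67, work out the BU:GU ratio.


U = 1.65·0.000125^(GP/1000)·(1−e^(−0.04t))/4.15;  IBU = (α/100)·m·U·1000/V;  BU:GU = IBU/GP
U = 1.65·0.000125^(67/1000)·(1−e^(−0.04·42))/4.15 = 0.1772
IBU = (4.4/100)·35·0.1772·1000/23.8 = 11.4630
BU:GU = 11.4630/67

0.1711


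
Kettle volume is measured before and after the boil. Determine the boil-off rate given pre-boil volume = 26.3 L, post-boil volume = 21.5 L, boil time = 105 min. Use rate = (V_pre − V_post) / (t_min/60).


rate = (26.3 − 21.5) / (105/60)

2.7429 L/hr


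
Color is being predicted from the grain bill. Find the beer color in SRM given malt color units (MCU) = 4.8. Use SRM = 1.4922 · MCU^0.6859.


SRM = 1.4922 · 4.8^0.6859

4.3761 SRM


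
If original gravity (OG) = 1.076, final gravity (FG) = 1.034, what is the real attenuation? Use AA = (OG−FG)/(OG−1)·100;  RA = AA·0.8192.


AA = (1.076 − 1.034)/(1.076 − 1)·100 = 55.2632
RA = 55.2632·0.8192

45.2716 %


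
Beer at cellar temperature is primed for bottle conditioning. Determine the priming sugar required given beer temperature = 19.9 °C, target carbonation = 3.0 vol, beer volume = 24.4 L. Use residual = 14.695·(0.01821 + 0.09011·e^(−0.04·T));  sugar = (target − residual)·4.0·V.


residual = 14.695·(0.01821 + 0.09011·e^(−0.04·19.9)) = 0.8650
sugar = (3.0 − 0.8650)·4.0·24.4

208.3792 g


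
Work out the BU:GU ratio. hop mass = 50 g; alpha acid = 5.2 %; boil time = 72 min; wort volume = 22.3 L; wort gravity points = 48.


U = 1.65·0.000125^(GP/1000)·(1−e^(−0.04t))/4.15;  IBU = (α/100)·m·U·1000/V;  BU:GU = IBU/GP
U = 1.65·0.000125^(48/1000)·(1−e^(−0.04·72))/4.15 = 0.2438
IBU = (5.2/100)·50·0.2438·1000/22.3 = 28.4227
BU:GU = 28.4227/48

0.5921


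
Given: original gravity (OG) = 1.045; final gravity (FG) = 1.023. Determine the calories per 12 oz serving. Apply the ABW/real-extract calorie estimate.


ABW = (OG−FG)·131.25·0.79/FG;  °P = 259 − 259/SG (for OG→OE and FG→AE);  RE = 0.1808·OE + 0.8192·AE;  Cal = (6.9·ABW + 4·(RE−0.1))·FG·3.55
ABW = (1.045 − 1.023)·131.25·0.79/1.023 = 2.2298
OE = 259 − 259/1.045 = 11.1531 °P
AE = 259 − 259/1.023 = 5.8231 °P
RE = 0.1808·11.1531 + 0.8192·5.8231 = 6.7867 °P
Cal = (6.9·2.2298 + 4·(6.7867−0.1))·1.023·3.55

153.0118 kcal


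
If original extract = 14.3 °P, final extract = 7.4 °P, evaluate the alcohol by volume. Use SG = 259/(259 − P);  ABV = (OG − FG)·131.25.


OG = 259/(259 − 14.3) = 1.0584
FG = 259/(259 − 7.4) = 1.0294
ABV = (1.0584 − 1.0294)·131.25

3.8098 % ABV


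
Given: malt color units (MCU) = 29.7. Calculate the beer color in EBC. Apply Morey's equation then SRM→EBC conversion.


SRM = 1.4922·MCU^0.6859;  EBC = SRM·1.97
SRM = 1.4922·29.7^0.6859 = 15.2753
EBC = 15.2753·1.97

30.0924 EBC


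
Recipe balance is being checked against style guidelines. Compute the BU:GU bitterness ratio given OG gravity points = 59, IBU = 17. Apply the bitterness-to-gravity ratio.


BU:GU = IBU / OG_points
BU:GU = 17 / 59

0.2881


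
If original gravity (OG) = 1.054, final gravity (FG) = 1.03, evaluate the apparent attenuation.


AA = (OG − FG)/(OG − 1) · 100
AA = (1.054 − 1.03)/(1.054 − 1) · 100

44.4444 %


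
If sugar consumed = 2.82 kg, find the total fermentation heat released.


Q = m_sugar · 590 kJ/kg
Q = 2.82 · 590

1663.8000 kJ


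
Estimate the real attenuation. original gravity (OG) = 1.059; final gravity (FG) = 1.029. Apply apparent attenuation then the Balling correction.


AA = (OG−FG)/(OG−1)·100;  RA = AA·0.8192
AA = (1.059 − 1.029)/(1.059 − 1)·100 = 50.8475
RA = 50.8475·0.8192

41.6542 %


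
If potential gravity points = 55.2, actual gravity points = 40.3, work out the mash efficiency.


efficiency = actual / potential × 100
efficiency = 40.3 / 55.2 × 100

73.0072 %


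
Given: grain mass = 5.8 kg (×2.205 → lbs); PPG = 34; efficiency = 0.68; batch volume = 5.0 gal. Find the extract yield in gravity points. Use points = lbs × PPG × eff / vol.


lbs = 5.8 × 2.205 = 12.7890
points = 12.7890 × 34 × 0.68 / 5.0

59.1363 points


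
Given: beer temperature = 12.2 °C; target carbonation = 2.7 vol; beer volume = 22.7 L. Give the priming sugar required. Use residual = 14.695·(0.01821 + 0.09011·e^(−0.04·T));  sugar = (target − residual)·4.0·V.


residual = 14.695·(0.01821 + 0.09011·e^(−0.04·12.2)) = 1.0804
sugar = (2.7 − 1.0804)·4.0·22.7

147.0561 g


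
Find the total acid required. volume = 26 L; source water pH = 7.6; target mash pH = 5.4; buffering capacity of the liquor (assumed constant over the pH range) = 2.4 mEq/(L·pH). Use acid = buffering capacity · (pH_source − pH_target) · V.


acid = 2.4 · (7.6 − 5.4) · 26

137.2800 mEq


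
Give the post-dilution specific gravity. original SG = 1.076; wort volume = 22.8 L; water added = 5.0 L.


SG_new = 1 + (SG_old − 1)·V_old/(V_old + V_water)
pts = (1.076 − 1)·1000·22.8/(22.8 + 5.0) = 62.3309
SG_new = 1 + 62.3309/1000

1.0623


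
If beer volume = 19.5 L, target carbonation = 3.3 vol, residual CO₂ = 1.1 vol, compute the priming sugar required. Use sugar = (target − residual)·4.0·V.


sugar = (3.3 − 1.1)·4.0·19.5

171.6000 g


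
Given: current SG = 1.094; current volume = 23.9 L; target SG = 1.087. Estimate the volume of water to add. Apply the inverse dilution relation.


V_water = V·((SG_curr − 1)/(SG_target − 1) − 1)
V_water = 23.9·((1.094 − 1)/(1.087 − 1) − 1)

1.9230 L


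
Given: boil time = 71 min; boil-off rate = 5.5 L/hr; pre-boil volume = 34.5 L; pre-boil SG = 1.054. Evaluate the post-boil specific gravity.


V_post = V_pre − rate·(t/60);  SG_post = 1 + (SG_pre−1)·V_pre/V_post
V_post = 34.5 − 5.5·(71/60) = 27.9917
SG_post = 1 + (1.054 − 1)·34.5/27.9917

1.0666


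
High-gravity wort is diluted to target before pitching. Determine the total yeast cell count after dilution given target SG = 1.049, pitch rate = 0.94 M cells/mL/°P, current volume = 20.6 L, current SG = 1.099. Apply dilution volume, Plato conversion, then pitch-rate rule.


V_w = V·((SG_c−1)/(SG_t−1)−1);  °P = 259 − 259/SG_t;  cells = rate·(V+V_w)·°P
V_w = 20.6·((1.099−1)/(1.049−1)−1) = 21.0204
V_final = 20.6 + 21.0204 = 41.6204
°P = 259 − 259/1.049 = 12.0982
cells = 0.94·41.6204·12.0982

473.3197 billion cells


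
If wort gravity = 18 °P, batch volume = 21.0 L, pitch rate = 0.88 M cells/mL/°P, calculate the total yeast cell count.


cells (billions) = rate · V_L · °P
cells = 0.88 · 21.0 · 18

332.6400 billion cells


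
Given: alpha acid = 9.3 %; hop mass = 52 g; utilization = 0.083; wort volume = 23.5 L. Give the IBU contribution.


IBU = (α/100)·mass·U·1000 / V
IBU = (9.3/100)·52·0.083·1000 / 23.5

17.0803 IBU


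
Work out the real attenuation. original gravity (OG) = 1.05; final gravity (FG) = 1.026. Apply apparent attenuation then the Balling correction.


AA = (OG−FG)/(OG−1)·100;  RA = AA·0.8192
AA = (1.05 − 1.026)/(1.05 − 1)·100 = 48.0000
RA = 48.0000·0.8192

39.3216 %


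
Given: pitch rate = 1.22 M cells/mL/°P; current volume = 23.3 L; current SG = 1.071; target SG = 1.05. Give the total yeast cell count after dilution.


V_w = V·((SG_c−1)/(SG_t−1)−1);  °P = 259 − 259/SG_t;  cells = rate·(V+V_w)·°P
V_w = 23.3·((1.071−1)/(1.05−1)−1) = 9.7860
V_final = 23.3 + 9.7860 = 33.0860
°P = 259 − 259/1.05 = 12.3333
cells = 1.22·33.0860·12.3333

497.8340 billion cells


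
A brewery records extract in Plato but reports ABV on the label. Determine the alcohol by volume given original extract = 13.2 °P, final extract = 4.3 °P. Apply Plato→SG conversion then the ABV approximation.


SG = 259/(259 − P);  ABV = (OG − FG)·131.25
OG = 259/(259 − 13.2) = 1.0537
FG = 259/(259 − 4.3) = 1.0169
ABV = (1.0537 − 1.0169)·131.25

4.8326 % ABV


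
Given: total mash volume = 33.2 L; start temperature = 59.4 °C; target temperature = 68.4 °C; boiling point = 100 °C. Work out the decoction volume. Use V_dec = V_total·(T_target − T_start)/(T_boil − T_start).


V_dec = 33.2·(68.4 − 59.4)/(100 − 59.4)

7.3596 L


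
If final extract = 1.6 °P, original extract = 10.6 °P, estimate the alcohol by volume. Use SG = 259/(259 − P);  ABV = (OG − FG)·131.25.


OG = 259/(259 − 10.6) = 1.0427
FG = 259/(259 − 1.6) = 1.0062
ABV = (1.0427 − 1.0062)·131.25

4.7850 % ABV


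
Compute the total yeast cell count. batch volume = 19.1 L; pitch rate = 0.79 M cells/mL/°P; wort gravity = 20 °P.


cells (billions) = rate · V_L · °P
cells = 0.79 · 19.1 · 20

301.7800 billion cells


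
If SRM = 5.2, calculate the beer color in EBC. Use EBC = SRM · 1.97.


EBC = 5.2 · 1.97

10.2440 EBC


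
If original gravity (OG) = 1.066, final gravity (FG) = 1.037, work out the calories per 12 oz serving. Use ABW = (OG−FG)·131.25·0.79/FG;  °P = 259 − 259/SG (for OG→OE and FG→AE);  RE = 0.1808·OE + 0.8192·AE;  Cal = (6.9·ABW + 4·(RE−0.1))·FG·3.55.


ABW = (1.066 − 1.037)·131.25·0.79/1.037 = 2.8997
OE = 259 − 259/1.066 = 16.0356 °P
AE = 259 − 259/1.037 = 9.2411 °P
RE = 0.1808·16.0356 + 0.8192·9.2411 = 10.4695 °P
Cal = (6.9·2.8997 + 4·(10.4695−0.1))·1.037·3.55

226.3505 kcal


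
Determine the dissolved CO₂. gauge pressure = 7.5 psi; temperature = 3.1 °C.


vols = (P + 14.695)·(0.01821 + 0.09011·e^(−0.04·T))
vols = (7.5 + 14.695)·(0.01821 + 0.09011·e^(−0.04·3.1))

2.1709 volumes


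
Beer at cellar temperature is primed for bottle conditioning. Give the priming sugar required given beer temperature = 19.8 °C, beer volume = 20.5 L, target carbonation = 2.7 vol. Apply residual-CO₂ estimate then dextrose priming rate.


residual = 14.695·(0.01821 + 0.09011·e^(−0.04·T));  sugar = (target − residual)·4.0·V
residual = 14.695·(0.01821 + 0.09011·e^(−0.04·19.8)) = 0.8674
sugar = (2.7 − 0.8674)·4.0·20.5

150.2764 g


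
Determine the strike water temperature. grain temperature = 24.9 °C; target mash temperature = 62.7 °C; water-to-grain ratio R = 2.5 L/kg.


T_strike = (0.41/R)·(T_mash − T_grain) + T_mash
T_strike = (0.41/2.5)·(62.7 − 24.9) + 62.7

68.8992 °C


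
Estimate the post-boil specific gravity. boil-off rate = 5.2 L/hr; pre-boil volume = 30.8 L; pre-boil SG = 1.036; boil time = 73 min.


V_post = V_pre − rate·(t/60);  SG_post = 1 + (SG_pre−1)·V_pre/V_post
V_post = 30.8 − 5.2·(73/60) = 24.4733
SG_post = 1 + (1.036 − 1)·30.8/24.4733

1.0453


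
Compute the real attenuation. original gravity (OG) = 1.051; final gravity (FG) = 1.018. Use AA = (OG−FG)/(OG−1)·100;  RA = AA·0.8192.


AA = (1.051 − 1.018)/(1.051 − 1)·100 = 64.7059
RA = 64.7059·0.8192

53.0071 %


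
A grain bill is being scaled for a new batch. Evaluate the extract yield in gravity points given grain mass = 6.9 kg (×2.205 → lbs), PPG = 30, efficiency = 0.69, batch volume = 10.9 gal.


points = lbs × PPG × eff / vol
lbs = 6.9 × 2.205 = 15.2145
points = 15.2145 × 30 × 0.69 / 10.9

28.8936 points


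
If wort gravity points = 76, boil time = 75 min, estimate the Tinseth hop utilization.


U = 1.65·0.000125^(GP/1000) · (1 − e^(−0.04·t))/4.15
bigness = 1.65·0.000125^(76/1000) = 0.8334
boil_factor = (1 − e^(−0.04·75))/4.15 = 0.2290
U = 0.8334 · 0.2290

0.1908


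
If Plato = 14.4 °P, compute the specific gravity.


SG = 259/(259 − P)
SG = 259/(259 − 14.4)

1.0589


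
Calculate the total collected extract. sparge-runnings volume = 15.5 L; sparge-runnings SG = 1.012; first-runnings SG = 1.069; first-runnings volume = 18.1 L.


total = Σ (SG_i − 1)·1000·V_i
first = (1.069 − 1)·1000·18.1 = 1248.9000
sparge = (1.012 − 1)·1000·15.5 = 186.0000
total = 1248.9000 + 186.0000

1434.9000 gravity·L


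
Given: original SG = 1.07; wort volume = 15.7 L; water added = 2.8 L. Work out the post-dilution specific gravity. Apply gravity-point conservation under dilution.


SG_new = 1 + (SG_old − 1)·V_old/(V_old + V_water)
pts = (1.07 − 1)·1000·15.7/(15.7 + 2.8) = 59.4054
SG_new = 1 + 59.4054/1000

1.0594


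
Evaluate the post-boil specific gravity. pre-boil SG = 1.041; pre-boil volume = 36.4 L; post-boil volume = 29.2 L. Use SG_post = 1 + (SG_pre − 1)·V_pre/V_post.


pts_pre = (1.041 − 1)·1000 = 41.0000
pts_post = 41.0000·36.4/29.2 = 51.1096
SG_post = 1 + 51.1096/1000

1.0511


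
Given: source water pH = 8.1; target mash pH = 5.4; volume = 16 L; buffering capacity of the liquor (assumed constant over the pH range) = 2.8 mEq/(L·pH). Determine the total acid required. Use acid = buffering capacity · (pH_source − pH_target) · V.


acid = 2.8 · (8.1 − 5.4) · 16

120.9600 mEq


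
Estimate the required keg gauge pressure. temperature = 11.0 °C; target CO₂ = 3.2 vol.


psi = vols/(0.01821 + 0.09011·e^(−0.04·T)) − 14.695
psi = 3.2/(0.01821 + 0.09011·e^(−0.04·11.0)) − 14.695

27.2754 psi


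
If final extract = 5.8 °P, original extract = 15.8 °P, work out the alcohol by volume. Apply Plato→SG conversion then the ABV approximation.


SG = 259/(259 − P);  ABV = (OG − FG)·131.25
OG = 259/(259 − 15.8) = 1.0650
FG = 259/(259 − 5.8) = 1.0229
ABV = (1.0650 − 1.0229)·131.25

5.5204 % ABV


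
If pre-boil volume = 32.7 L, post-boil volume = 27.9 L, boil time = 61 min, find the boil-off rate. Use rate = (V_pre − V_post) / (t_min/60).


rate = (32.7 − 27.9) / (61/60)

4.7213 L/hr


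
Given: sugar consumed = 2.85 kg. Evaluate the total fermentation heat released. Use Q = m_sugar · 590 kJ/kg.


Q = 2.85 · 590

1681.5000 kJ


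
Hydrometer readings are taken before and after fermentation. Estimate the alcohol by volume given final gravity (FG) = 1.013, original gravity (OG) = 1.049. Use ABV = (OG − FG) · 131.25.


ABV = (1.049 − 1.013) · 131.25

4.7250 % ABV


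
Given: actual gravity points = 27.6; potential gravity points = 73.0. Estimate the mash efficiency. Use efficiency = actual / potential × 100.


efficiency = 27.6 / 73.0 × 100

37.8082 %


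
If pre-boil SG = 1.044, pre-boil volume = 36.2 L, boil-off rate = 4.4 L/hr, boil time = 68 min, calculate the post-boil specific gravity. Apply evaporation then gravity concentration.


V_post = V_pre − rate·(t/60);  SG_post = 1 + (SG_pre−1)·V_pre/V_post
V_post = 36.2 − 4.4·(68/60) = 31.2133
SG_post = 1 + (1.044 − 1)·36.2/31.2133

1.0510


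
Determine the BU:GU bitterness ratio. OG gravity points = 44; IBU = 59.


BU:GU = IBU / OG_points
BU:GU = 59 / 44

1.3409


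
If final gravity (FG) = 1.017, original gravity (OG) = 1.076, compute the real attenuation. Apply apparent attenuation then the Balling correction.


AA = (OG−FG)/(OG−1)·100;  RA = AA·0.8192
AA = (1.076 − 1.017)/(1.076 − 1)·100 = 77.6316
RA = 77.6316·0.8192

63.5958 %


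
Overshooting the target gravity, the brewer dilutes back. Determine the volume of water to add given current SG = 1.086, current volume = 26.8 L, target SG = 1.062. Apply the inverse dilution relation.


V_water = V·((SG_curr − 1)/(SG_target − 1) − 1)
V_water = 26.8·((1.086 − 1)/(1.062 − 1) − 1)

10.3742 L


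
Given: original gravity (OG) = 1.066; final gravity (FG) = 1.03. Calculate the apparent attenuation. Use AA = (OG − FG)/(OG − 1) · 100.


AA = (1.066 − 1.03)/(1.066 − 1) · 100

54.5455 %


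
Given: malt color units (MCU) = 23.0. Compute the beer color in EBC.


SRM = 1.4922·MCU^0.6859;  EBC = SRM·1.97
SRM = 1.4922·23.0^0.6859 = 12.8185
EBC = 12.8185·1.97

25.2524 EBC


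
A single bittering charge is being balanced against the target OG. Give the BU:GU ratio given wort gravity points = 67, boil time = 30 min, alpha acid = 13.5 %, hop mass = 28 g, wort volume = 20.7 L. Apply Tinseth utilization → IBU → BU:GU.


U = 1.65·0.000125^(GP/1000)·(1−e^(−0.04t))/4.15;  IBU = (α/100)·m·U·1000/V;  BU:GU = IBU/GP
U = 1.65·0.000125^(67/1000)·(1−e^(−0.04·30))/4.15 = 0.1522
IBU = (13.5/100)·28·0.1522·1000/20.7 = 27.7848
BU:GU = 27.7848/67

0.4147


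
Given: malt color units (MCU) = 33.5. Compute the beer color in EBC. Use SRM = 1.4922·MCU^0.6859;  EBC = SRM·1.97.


SRM = 1.4922·33.5^0.6859 = 16.5903
EBC = 16.5903·1.97

32.6830 EBC


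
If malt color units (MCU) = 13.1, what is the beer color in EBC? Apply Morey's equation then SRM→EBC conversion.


SRM = 1.4922·MCU^0.6859;  EBC = SRM·1.97
SRM = 1.4922·13.1^0.6859 = 8.7129
EBC = 8.7129·1.97

17.1644 EBC


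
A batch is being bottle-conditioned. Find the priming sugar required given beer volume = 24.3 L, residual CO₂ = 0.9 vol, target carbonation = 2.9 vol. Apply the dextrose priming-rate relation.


sugar = (target − residual)·4.0·V
sugar = (2.9 − 0.9)·4.0·24.3

194.4000 g


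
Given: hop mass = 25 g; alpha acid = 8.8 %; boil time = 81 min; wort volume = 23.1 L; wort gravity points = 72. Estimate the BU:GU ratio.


U = 1.65·0.000125^(GP/1000)·(1−e^(−0.04t))/4.15;  IBU = (α/100)·m·U·1000/V;  BU:GU = IBU/GP
U = 1.65·0.000125^(72/1000)·(1−e^(−0.04·81))/4.15 = 0.2000
IBU = (8.8/100)·25·0.2000·1000/23.1 = 19.0491
BU:GU = 19.0491/72

0.2646


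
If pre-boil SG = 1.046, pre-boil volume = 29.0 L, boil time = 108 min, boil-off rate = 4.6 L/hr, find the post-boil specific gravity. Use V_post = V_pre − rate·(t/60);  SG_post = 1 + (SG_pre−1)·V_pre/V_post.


V_post = 29.0 − 4.6·(108/60) = 20.7200
SG_post = 1 + (1.046 − 1)·29.0/20.7200

1.0644


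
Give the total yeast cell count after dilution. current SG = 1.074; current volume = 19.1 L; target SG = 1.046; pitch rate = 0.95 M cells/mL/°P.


V_w = V·((SG_c−1)/(SG_t−1)−1);  °P = 259 − 259/SG_t;  cells = rate·(V+V_w)·°P
V_w = 19.1·((1.074−1)/(1.046−1)−1) = 11.6261
V_final = 19.1 + 11.6261 = 30.7261
°P = 259 − 259/1.046 = 11.3901
cells = 0.95·30.7261·11.3901

332.4733 billion cells


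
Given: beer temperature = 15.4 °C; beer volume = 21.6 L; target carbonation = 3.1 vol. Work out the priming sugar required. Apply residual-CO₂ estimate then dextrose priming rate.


residual = 14.695·(0.01821 + 0.09011·e^(−0.04·T));  sugar = (target − residual)·4.0·V
residual = 14.695·(0.01821 + 0.09011·e^(−0.04·15.4)) = 0.9828
sugar = (3.1 − 0.9828)·4.0·21.6

182.9279 g


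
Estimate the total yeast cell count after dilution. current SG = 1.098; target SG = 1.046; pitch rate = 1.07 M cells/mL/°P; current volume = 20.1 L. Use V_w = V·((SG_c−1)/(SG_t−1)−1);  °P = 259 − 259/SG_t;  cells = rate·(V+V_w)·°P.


V_w = 20.1·((1.098−1)/(1.046−1)−1) = 22.7217
V_final = 20.1 + 22.7217 = 42.8217
°P = 259 − 259/1.046 = 11.3901
cells = 1.07·42.8217·11.3901

521.8840 billion cells


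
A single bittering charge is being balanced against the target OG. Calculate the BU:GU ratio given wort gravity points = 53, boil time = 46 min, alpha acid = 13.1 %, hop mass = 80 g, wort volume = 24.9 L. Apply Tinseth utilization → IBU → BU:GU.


U = 1.65·0.000125^(GP/1000)·(1−e^(−0.04t))/4.15;  IBU = (α/100)·m·U·1000/V;  BU:GU = IBU/GP
U = 1.65·0.000125^(53/1000)·(1−e^(−0.04·46))/4.15 = 0.2077
IBU = (13.1/100)·80·0.2077·1000/24.9 = 87.4227
BU:GU = 87.4227/53

1.6495


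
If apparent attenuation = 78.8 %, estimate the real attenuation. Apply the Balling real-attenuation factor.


RA = AA · 0.8192
RA = 78.8 · 0.8192

64.5530 %


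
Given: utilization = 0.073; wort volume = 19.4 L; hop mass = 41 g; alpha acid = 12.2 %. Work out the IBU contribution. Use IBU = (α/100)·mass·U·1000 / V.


IBU = (12.2/100)·41·0.073·1000 / 19.4

18.8220 IBU


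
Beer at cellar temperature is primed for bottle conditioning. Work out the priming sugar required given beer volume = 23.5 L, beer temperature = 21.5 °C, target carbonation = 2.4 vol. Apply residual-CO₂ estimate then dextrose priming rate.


residual = 14.695·(0.01821 + 0.09011·e^(−0.04·T));  sugar = (target − residual)·4.0·V
residual = 14.695·(0.01821 + 0.09011·e^(−0.04·21.5)) = 0.8279
sugar = (2.4 − 0.8279)·4.0·23.5

147.7743 g


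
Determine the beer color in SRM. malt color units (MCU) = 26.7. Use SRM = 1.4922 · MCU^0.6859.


SRM = 1.4922 · 26.7^0.6859

14.1994 SRM


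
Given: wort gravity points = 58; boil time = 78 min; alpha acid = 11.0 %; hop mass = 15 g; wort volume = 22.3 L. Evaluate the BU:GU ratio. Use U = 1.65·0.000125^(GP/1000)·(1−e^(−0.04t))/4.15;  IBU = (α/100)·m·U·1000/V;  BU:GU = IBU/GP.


U = 1.65·0.000125^(58/1000)·(1−e^(−0.04·78))/4.15 = 0.2257
IBU = (11.0/100)·15·0.2257·1000/22.3 = 16.6964
BU:GU = 16.6964/58

0.2879


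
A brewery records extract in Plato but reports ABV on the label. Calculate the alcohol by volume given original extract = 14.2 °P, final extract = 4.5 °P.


SG = 259/(259 − P);  ABV = (OG − FG)·131.25
OG = 259/(259 − 14.2) = 1.0580
FG = 259/(259 − 4.5) = 1.0177
ABV = (1.0580 − 1.0177)·131.25

5.2926 % ABV


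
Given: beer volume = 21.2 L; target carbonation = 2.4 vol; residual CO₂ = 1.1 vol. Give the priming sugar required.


sugar = (target − residual)·4.0·V
sugar = (2.4 − 1.1)·4.0·21.2

110.2400 g


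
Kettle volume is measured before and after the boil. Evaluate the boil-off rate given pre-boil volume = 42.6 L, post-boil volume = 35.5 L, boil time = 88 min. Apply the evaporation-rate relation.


rate = (V_pre − V_post) / (t_min/60)
rate = (42.6 − 35.5) / (88/60)

4.8409 L/hr


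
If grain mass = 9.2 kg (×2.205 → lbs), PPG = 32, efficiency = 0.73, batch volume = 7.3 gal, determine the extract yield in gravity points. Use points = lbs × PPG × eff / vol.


lbs = 9.2 × 2.205 = 20.2860
points = 20.2860 × 32 × 0.73 / 7.3

64.9152 points


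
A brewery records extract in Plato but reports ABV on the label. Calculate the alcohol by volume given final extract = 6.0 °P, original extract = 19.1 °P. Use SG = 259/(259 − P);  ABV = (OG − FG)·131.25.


OG = 259/(259 − 19.1) = 1.0796
FG = 259/(259 − 6.0) = 1.0237
ABV = (1.0796 − 1.0237)·131.25

7.3370 % ABV


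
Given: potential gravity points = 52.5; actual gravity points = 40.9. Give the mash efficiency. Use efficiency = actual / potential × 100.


efficiency = 40.9 / 52.5 × 100

77.9048 %


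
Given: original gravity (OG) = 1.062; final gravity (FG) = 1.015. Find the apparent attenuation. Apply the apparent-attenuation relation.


AA = (OG − FG)/(OG − 1) · 100
AA = (1.062 − 1.015)/(1.062 − 1) · 100

75.8065 %


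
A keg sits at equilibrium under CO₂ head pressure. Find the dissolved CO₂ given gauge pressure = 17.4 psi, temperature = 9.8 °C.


vols = (P + 14.695)·(0.01821 + 0.09011·e^(−0.04·T))
vols = (17.4 + 14.695)·(0.01821 + 0.09011·e^(−0.04·9.8))

2.5386 volumes


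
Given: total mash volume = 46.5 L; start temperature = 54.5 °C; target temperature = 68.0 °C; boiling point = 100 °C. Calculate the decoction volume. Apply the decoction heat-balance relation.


V_dec = V_total·(T_target − T_start)/(T_boil − T_start)
V_dec = 46.5·(68.0 − 54.5)/(100 − 54.5)

13.7967 L


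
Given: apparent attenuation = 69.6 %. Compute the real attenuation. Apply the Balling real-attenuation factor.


RA = AA · 0.8192
RA = 69.6 · 0.8192

57.0163 %


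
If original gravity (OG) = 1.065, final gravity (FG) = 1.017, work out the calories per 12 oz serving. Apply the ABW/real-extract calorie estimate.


ABW = (OG−FG)·131.25·0.79/FG;  °P = 259 − 259/SG (for OG→OE and FG→AE);  RE = 0.1808·OE + 0.8192·AE;  Cal = (6.9·ABW + 4·(RE−0.1))·FG·3.55
ABW = (1.065 − 1.017)·131.25·0.79/1.017 = 4.8938
OE = 259 − 259/1.065 = 15.8075 °P
AE = 259 − 259/1.017 = 4.3294 °P
RE = 0.1808·15.8075 + 0.8192·4.3294 = 6.4046 °P
Cal = (6.9·4.8938 + 4·(6.4046−0.1))·1.017·3.55

212.9595 kcal


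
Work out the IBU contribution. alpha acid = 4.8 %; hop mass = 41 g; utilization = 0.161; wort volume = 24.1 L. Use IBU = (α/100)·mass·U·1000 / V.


IBU = (4.8/100)·41·0.161·1000 / 24.1

13.1472 IBU


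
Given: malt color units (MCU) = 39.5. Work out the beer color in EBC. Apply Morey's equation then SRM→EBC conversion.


SRM = 1.4922·MCU^0.6859;  EBC = SRM·1.97
SRM = 1.4922·39.5^0.6859 = 18.5752
EBC = 18.5752·1.97

36.5931 EBC


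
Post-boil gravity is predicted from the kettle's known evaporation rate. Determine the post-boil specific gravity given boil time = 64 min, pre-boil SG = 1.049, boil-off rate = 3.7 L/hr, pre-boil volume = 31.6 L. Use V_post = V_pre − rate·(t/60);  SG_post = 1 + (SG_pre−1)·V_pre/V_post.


V_post = 31.6 − 3.7·(64/60) = 27.6533
SG_post = 1 + (1.049 − 1)·31.6/27.6533

1.0560


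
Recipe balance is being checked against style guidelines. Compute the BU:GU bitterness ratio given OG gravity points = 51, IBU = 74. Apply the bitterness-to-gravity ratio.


BU:GU = IBU / OG_points
BU:GU = 74 / 51

1.4510


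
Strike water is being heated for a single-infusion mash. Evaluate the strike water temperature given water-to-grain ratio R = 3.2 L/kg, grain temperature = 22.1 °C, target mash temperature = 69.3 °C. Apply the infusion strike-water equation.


T_strike = (0.41/R)·(T_mash − T_grain) + T_mash
T_strike = (0.41/3.2)·(69.3 − 22.1) + 69.3

75.3475 °C


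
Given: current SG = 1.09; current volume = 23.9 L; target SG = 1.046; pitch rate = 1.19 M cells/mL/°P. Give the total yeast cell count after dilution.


V_w = V·((SG_c−1)/(SG_t−1)−1);  °P = 259 − 259/SG_t;  cells = rate·(V+V_w)·°P
V_w = 23.9·((1.09−1)/(1.046−1)−1) = 22.8609
V_final = 23.9 + 22.8609 = 46.7609
°P = 259 − 259/1.046 = 11.3901
cells = 1.19·46.7609·11.3901

633.8047 billion cells


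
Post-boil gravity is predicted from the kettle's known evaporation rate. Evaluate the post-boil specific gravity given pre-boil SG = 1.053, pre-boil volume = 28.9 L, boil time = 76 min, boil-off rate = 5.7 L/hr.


V_post = V_pre − rate·(t/60);  SG_post = 1 + (SG_pre−1)·V_pre/V_post
V_post = 28.9 − 5.7·(76/60) = 21.6800
SG_post = 1 + (1.053 − 1)·28.9/21.6800

1.0707


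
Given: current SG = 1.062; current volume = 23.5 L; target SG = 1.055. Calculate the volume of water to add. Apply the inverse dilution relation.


V_water = V·((SG_curr − 1)/(SG_target − 1) − 1)
V_water = 23.5·((1.062 − 1)/(1.055 − 1) − 1)

2.9909 L


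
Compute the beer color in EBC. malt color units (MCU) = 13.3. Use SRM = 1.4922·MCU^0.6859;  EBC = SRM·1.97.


SRM = 1.4922·13.3^0.6859 = 8.8039
EBC = 8.8039·1.97

17.3438 EBC


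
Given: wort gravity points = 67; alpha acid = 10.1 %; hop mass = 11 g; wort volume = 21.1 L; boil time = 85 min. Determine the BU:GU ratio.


U = 1.65·0.000125^(GP/1000)·(1−e^(−0.04t))/4.15;  IBU = (α/100)·m·U·1000/V;  BU:GU = IBU/GP
U = 1.65·0.000125^(67/1000)·(1−e^(−0.04·85))/4.15 = 0.2105
IBU = (10.1/100)·11·0.2105·1000/21.1 = 11.0820
BU:GU = 11.0820/67

0.1654


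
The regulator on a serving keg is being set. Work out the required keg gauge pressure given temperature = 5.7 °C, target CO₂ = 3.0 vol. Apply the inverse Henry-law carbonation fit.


psi = vols/(0.01821 + 0.09011·e^(−0.04·T)) − 14.695
psi = 3.0/(0.01821 + 0.09011·e^(−0.04·5.7)) − 14.695

18.6573 psi


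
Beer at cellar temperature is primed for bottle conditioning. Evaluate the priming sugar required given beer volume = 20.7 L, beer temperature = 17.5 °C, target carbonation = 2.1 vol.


residual = 14.695·(0.01821 + 0.09011·e^(−0.04·T));  sugar = (target − residual)·4.0·V
residual = 14.695·(0.01821 + 0.09011·e^(−0.04·17.5)) = 0.9252
sugar = (2.1 − 0.9252)·4.0·20.7

97.2770 g


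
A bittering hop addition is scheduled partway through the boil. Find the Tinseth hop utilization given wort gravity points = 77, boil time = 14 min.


U = 1.65·0.000125^(GP/1000) · (1 − e^(−0.04·t))/4.15
bigness = 1.65·0.000125^(77/1000) = 0.8259
boil_factor = (1 − e^(−0.04·14))/4.15 = 0.1033
U = 0.8259 · 0.1033

0.0853


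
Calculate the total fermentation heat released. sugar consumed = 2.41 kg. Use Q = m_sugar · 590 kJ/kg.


Q = 2.41 · 590

1421.9000 kJ


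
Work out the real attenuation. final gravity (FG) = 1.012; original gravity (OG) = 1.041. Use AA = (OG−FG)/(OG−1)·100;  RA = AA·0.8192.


AA = (1.041 − 1.012)/(1.041 − 1)·100 = 70.7317
RA = 70.7317·0.8192

57.9434 %


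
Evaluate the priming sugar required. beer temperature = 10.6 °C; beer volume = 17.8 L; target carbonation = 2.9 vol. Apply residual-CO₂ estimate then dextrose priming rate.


residual = 14.695·(0.01821 + 0.09011·e^(−0.04·T));  sugar = (target − residual)·4.0·V
residual = 14.695·(0.01821 + 0.09011·e^(−0.04·10.6)) = 1.1342
sugar = (2.9 − 1.1342)·4.0·17.8

125.7277 g


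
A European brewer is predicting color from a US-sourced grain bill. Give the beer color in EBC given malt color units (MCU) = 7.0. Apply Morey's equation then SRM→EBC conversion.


SRM = 1.4922·MCU^0.6859;  EBC = SRM·1.97
SRM = 1.4922·7.0^0.6859 = 5.6687
EBC = 5.6687·1.97

11.1672 EBC


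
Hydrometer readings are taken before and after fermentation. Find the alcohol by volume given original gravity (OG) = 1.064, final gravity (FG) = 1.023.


ABV = (OG − FG) · 131.25
ABV = (1.064 − 1.023) · 131.25

5.3813 % ABV


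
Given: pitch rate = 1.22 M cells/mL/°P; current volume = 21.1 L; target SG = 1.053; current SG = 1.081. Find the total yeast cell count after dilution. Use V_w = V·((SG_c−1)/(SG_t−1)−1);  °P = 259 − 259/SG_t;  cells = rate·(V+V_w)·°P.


V_w = 21.1·((1.081−1)/(1.053−1)−1) = 11.1472
V_final = 21.1 + 11.1472 = 32.2472
°P = 259 − 259/1.053 = 13.0361
cells = 1.22·32.2472·13.0361

512.8598 billion cells


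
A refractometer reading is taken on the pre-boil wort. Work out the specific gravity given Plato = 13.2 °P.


SG = 259/(259 − P)
SG = 259/(259 − 13.2)

1.0537


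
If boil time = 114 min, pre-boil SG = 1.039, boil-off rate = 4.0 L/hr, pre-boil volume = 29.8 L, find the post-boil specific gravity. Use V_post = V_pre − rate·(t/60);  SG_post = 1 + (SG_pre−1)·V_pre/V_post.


V_post = 29.8 − 4.0·(114/60) = 22.2000
SG_post = 1 + (1.039 − 1)·29.8/22.2000

1.0524


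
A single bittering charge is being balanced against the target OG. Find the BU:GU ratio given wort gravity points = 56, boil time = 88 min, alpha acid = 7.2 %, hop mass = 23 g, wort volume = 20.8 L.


U = 1.65·0.000125^(GP/1000)·(1−e^(−0.04t))/4.15;  IBU = (α/100)·m·U·1000/V;  BU:GU = IBU/GP
U = 1.65·0.000125^(56/1000)·(1−e^(−0.04·88))/4.15 = 0.2332
IBU = (7.2/100)·23·0.2332·1000/20.8 = 18.5700
BU:GU = 18.5700/56

0.3316


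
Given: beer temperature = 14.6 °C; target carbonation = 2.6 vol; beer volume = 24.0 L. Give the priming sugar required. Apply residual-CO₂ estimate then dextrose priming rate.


residual = 14.695·(0.01821 + 0.09011·e^(−0.04·T));  sugar = (target − residual)·4.0·V
residual = 14.695·(0.01821 + 0.09011·e^(−0.04·14.6)) = 1.0060
sugar = (2.6 − 1.0060)·4.0·24.0

153.0206 g
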